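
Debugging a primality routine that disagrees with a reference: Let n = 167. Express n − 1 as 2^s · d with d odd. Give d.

83

Halving: 166 → 83; 83 is odd.
So 166 = 2^1 · 83.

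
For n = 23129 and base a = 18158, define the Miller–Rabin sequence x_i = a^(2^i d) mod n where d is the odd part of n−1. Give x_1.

n − 1 = 23128 = 2^3 · 2891, so s = 3 and d = 2891.
x_0 = 18158^2891 mod 23129 = 11519.
x_1 = 11519^2 mod 23129 = 19417.

19417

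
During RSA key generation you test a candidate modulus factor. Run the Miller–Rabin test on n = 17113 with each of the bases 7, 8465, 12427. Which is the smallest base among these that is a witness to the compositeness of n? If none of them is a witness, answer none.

7

n − 1 = 17112 = 2^3 · 2139, so s = 3 and d = 2139.
Base 7: x_0 = 7^2139 mod 17113 = 14208. x_0 is neither 1 nor 17112, so continue squaring. x_1 = 14208^2 mod 17113 = 2316. x_2 = 2316^2 mod 17113 = 7487. Reached i = s−1 = 2 without hitting −1: 7 is a Miller–Rabin witness and 17113 is composite.
Base 8465: x_0 = 8465^2139 mod 17113 = 3926. x_0 is neither 1 nor 17112, so continue squaring. x_1 = 3926^2 mod 17113 = 11776. x_2 = 11776^2 mod 17113 = 7537. Reached i = s−1 = 2 without hitting −1: 8465 is a Miller–Rabin witness and 17113 is composite.
Base 12427: x_0 = 12427^2139 mod 17113 = 15043. x_0 is neither 1 nor 17112, so continue squaring. x_1 = 15043^2 mod 17113 = 6650. x_2 = 6650^2 mod 17113 = 2508. Reached i = s−1 = 2 without hitting −1: 12427 is a Miller–Rabin witness and 17113 is composite.
The smallest witness among the given bases is 7.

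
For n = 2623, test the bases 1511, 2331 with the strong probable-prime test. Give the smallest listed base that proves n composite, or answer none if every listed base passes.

2331

n − 1 = 2622 = 2^1 · 1311, so s = 1 and d = 1311.
Base 1511: x_0 = 1511^1311 mod 2623 = 1. x_0 = 1, so 1511 is not a witness.
Base 2331: x_0 = 2331^1311 mod 2623 = 1282. x_0 ∉ {1, 2622} and s = 1, so 2331 is a Miller–Rabin witness and 2623 is composite.
The smallest witness among the given bases is 2331.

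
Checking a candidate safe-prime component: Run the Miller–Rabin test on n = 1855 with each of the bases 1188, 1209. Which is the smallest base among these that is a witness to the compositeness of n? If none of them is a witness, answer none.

n − 1 = 1854 = 2^1 · 927, so s = 1 and d = 927.
Base 1188: x_0 = 1188^927 mod 1855 = 622. x_0 ∉ {1, 1854} and s = 1, so 1188 is a Miller–Rabin witness and 1855 is composite.
Base 1209: x_0 = 1209^927 mod 1855 = 1819. x_0 ∉ {1, 1854} and s = 1, so 1209 is a Miller–Rabin witness and 1855 is composite.
The smallest witness among the given bases is 1188.

1188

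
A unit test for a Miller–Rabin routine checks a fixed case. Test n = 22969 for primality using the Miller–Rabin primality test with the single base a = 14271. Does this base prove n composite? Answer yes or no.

n − 1 = 22968 = 2^3 · 2871, so s = 3 and d = 2871.
x_0 = 14271^2871 mod 22969 = 22968.
x_0 = 22968 ≡ −1, so 14271 is not a witness.

no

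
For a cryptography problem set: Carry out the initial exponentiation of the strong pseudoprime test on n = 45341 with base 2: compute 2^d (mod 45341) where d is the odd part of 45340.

25156

n − 1 = 45340 = 2^2 · 11335, so s = 2 and d = 11335.
2^11335 mod 45341 = 25156.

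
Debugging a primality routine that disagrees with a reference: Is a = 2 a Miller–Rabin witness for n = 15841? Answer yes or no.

n − 1 = 15840 = 2^5 · 495, so s = 5 and d = 495.
x_0 = 2^495 mod 15841 = 1.
x_0 = 1, so 2 is not a witness.

no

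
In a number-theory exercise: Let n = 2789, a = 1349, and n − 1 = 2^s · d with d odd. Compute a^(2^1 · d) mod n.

2788

n − 1 = 2788 = 2^2 · 697, so s = 2 and d = 697.
Repeated squaring mod 2789: 1349^1 ≡ 1349, 1349^2 ≡ 1373, 1349^4 ≡ 2554, 1349^8 ≡ 2234, 1349^16 ≡ 1235, 1349^32 ≡ 2431, 1349^64 ≡ 2659, 1349^128 ≡ 166, 1349^256 ≡ 2455, 1349^512 ≡ 2785.
697 = 512 + 128 + 32 + 16 + 8 + 1, so 1349^697 ≡ 2785·166·2431·1235·2234·1349 ≡ 167 (mod 2789).
x_0 = 167.
x_1 = 167^2 mod 2789 = 2788.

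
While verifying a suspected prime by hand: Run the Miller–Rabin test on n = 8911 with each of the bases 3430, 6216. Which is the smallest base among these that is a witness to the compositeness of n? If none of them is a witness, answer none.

n − 1 = 8910 = 2^1 · 4455, so s = 1 and d = 4455.
Base 3430: x_0 = 3430^4455 mod 8911 = 7637. x_0 ∉ {1, 8910} and s = 1, so 3430 is a Miller–Rabin witness and 8911 is composite.
Base 6216: x_0 = 6216^4455 mod 8911 = 7637. x_0 ∉ {1, 8910} and s = 1, so 6216 is a Miller–Rabin witness and 8911 is composite.
The smallest witness among the given bases is 3430.

3430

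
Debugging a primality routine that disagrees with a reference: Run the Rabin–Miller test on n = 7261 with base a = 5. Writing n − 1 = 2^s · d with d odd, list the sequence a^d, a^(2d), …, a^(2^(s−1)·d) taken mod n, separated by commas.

4955, 2584

n − 1 = 7260 = 2^2 · 1815, so s = 2 and d = 1815.
x_0 = 5^1815 mod 7261 = 4955.
x_1 = 4955^2 mod 7261 = 2584.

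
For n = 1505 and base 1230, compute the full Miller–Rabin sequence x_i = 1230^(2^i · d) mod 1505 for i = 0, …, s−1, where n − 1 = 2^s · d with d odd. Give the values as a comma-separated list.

n − 1 = 1504 = 2^5 · 47, so s = 5 and d = 47.
x_0 = 1230^47 mod 1505 = 605.
x_1 = 605^2 mod 1505 = 310.
x_2 = 310^2 mod 1505 = 1285.
x_3 = 1285^2 mod 1505 = 240.
x_4 = 240^2 mod 1505 = 410.

605, 310, 1285, 240, 410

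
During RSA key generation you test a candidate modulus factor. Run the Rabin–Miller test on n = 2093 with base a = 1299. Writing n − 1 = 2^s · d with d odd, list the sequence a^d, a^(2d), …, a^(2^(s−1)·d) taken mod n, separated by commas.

n − 1 = 2092 = 2^2 · 523, so s = 2 and d = 523.
x_0 = 1299^523 mod 2093 = 1026.
x_1 = 1026^2 mod 2093 = 1990.

1026, 1990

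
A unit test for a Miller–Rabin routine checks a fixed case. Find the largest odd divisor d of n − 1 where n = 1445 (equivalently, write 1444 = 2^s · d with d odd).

361

Halving: 1444 → 722 → 361; 361 is odd.
So 1444 = 2^2 · 361.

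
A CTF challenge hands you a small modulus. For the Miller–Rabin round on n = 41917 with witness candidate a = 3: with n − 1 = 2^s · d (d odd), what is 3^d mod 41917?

n − 1 = 41916 = 2^2 · 10479, so s = 2 and d = 10479.
3^10479 mod 41917 = 28979.

28979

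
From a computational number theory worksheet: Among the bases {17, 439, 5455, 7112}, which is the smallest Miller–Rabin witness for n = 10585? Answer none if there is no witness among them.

n − 1 = 10584 = 2^3 · 1323, so s = 3 and d = 1323.
Base 17: x_0 = 17^1323 mod 10585 = 4913. x_0 is neither 1 nor 10584, so continue squaring. x_1 = 4913^2 mod 10585 = 3769. x_2 = 3769^2 mod 10585 = 291. Reached i = s−1 = 2 without hitting −1: 17 is a Miller–Rabin witness and 10585 is composite.
Base 439: x_0 = 439^1323 mod 10585 = 10294. x_0 is neither 1 nor 10584, so continue squaring. x_1 = 10294^2 mod 10585 = 1. x_1 = 1 but x_0 ≠ ±1, a nontrivial square root of 1 — 439 is a witness and 10585 is composite.
Base 5455: x_0 = 5455^1323 mod 10585 = 7030. x_0 is neither 1 nor 10584, so continue squaring. x_1 = 7030^2 mod 10585 = 10120. x_2 = 10120^2 mod 10585 = 4525. Reached i = s−1 = 2 without hitting −1: 5455 is a Miller–Rabin witness and 10585 is composite.
Base 7112: x_0 = 7112^1323 mod 10585 = 813. x_0 is neither 1 nor 10584, so continue squaring. x_1 = 813^2 mod 10585 = 4699. x_2 = 4699^2 mod 10585 = 291. Reached i = s−1 = 2 without hitting −1: 7112 is a Miller–Rabin witness and 10585 is composite.
The smallest witness among the given bases is 17.

17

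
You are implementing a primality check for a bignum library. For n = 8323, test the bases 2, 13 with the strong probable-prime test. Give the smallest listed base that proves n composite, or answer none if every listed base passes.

2

n − 1 = 8322 = 2^1 · 4161, so s = 1 and d = 4161.
Base 2: x_0 = 2^4161 mod 8323 = 4922. x_0 ∉ {1, 8322} and s = 1, so 2 is a Miller–Rabin witness and 8323 is composite.
Base 13: x_0 = 13^4161 mod 8323 = 7475. x_0 ∉ {1, 8322} and s = 1, so 13 is a Miller–Rabin witness and 8323 is composite.
The smallest witness among the given bases is 2.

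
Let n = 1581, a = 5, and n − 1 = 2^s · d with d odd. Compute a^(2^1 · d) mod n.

n − 1 = 1580 = 2^2 · 395, so s = 2 and d = 395.
By repeated squaring, 5^395 ≡ 521 (mod 1581).
x_0 = 521.
x_1 = 521^2 mod 1581 = 1090.

1090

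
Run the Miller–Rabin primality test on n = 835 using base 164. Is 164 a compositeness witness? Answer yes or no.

yes

n − 1 = 834 = 2^1 · 417, so s = 1 and d = 417.
Repeated squaring mod 835: 164^1 ≡ 164, 164^2 ≡ 176, 164^4 ≡ 81, 164^8 ≡ 716, 164^16 ≡ 801, 164^32 ≡ 321, 164^64 ≡ 336, 164^128 ≡ 171, 164^256 ≡ 16.
417 = 256 + 128 + 32 + 1, so 164^417 ≡ 16·171·321·164 ≡ 659 (mod 835).
x_0 = 164^417 mod 835 = 659.
x_0 ∉ {1, 834} and s = 1, so 164 is a Miller–Rabin witness and 835 is composite.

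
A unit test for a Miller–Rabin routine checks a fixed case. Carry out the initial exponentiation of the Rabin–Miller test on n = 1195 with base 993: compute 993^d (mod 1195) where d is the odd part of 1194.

543

n − 1 = 1194 = 2^1 · 597, so s = 1 and d = 597.
993^597 mod 1195 = 543.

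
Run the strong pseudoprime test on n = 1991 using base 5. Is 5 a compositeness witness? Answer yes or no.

n − 1 = 1990 = 2^1 · 995, so s = 1 and d = 995.
x_0 = 5^995 mod 1991 = 1134.
x_0 ∉ {1, 1990} and s = 1, so 5 is a Miller–Rabin witness and 1991 is composite.

yes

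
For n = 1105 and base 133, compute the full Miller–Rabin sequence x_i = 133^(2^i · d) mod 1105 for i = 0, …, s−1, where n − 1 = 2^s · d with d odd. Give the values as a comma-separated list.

573, 144, 846, 781

n − 1 = 1104 = 2^4 · 69, so s = 4 and d = 69.
x_0 = 133^69 mod 1105 = 573.
x_1 = 573^2 mod 1105 = 144.
x_2 = 144^2 mod 1105 = 846.
x_3 = 846^2 mod 1105 = 781.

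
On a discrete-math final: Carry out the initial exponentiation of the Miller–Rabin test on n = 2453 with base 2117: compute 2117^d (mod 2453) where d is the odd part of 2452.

1984

n − 1 = 2452 = 2^2 · 613, so s = 2 and d = 613.
2117^613 mod 2453 = 1984.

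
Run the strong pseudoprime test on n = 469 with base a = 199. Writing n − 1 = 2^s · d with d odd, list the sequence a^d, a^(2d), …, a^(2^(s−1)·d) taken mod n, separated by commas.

174, 260

n − 1 = 468 = 2^2 · 117, so s = 2 and d = 117.
x_0 = 199^117 mod 469 = 174.
x_1 = 174^2 mod 469 = 260.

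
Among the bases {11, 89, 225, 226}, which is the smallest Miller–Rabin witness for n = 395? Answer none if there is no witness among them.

n − 1 = 394 = 2^1 · 197, so s = 1 and d = 197.
Base 11: x_0 = 11^197 mod 395 = 121. x_0 ∉ {1, 394} and s = 1, so 11 is a Miller–Rabin witness and 395 is composite.
Base 89: x_0 = 89^197 mod 395 = 179. x_0 ∉ {1, 394} and s = 1, so 89 is a Miller–Rabin witness and 395 is composite.
Base 225: x_0 = 225^197 mod 395 = 65. x_0 ∉ {1, 394} and s = 1, so 225 is a Miller–Rabin witness and 395 is composite.
Base 226: x_0 = 226^197 mod 395 = 116. x_0 ∉ {1, 394} and s = 1, so 226 is a Miller–Rabin witness and 395 is composite.
The smallest witness among the given bases is 11.

11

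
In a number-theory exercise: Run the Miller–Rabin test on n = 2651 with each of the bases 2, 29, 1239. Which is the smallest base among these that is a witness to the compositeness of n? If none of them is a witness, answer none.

n − 1 = 2650 = 2^1 · 1325, so s = 1 and d = 1325.
Base 2: x_0 = 2^1325 mod 2651 = 32. x_0 ∉ {1, 2650} and s = 1, so 2 is a Miller–Rabin witness and 2651 is composite.
Base 29: x_0 = 29^1325 mod 2651 = 362. x_0 ∉ {1, 2650} and s = 1, so 29 is a Miller–Rabin witness and 2651 is composite.
Base 1239: x_0 = 1239^1325 mod 2651 = 65. x_0 ∉ {1, 2650} and s = 1, so 1239 is a Miller–Rabin witness and 2651 is composite.
The smallest witness among the given bases is 2.

2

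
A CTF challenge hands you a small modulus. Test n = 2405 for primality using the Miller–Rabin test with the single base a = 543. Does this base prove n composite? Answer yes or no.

yes

n − 1 = 2404 = 2^2 · 601, so s = 2 and d = 601.
x_0 = 543^601 mod 2405 = 1323.
x_0 is neither 1 nor 2404, so continue squaring.
x_1 = 1323^2 mod 2405 = 1894.
Reached i = s−1 = 1 without hitting −1: 543 is a Miller–Rabin witness and 2405 is composite.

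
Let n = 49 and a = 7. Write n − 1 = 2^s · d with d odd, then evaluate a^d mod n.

0

n − 1 = 48 = 2^4 · 3, so s = 4 and d = 3.
7^3 mod 49 = 0.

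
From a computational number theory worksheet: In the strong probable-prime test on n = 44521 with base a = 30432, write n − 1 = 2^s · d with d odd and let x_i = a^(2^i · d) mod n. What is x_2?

n − 1 = 44520 = 2^3 · 5565, so s = 3 and d = 5565.
x_0 = 30432^5565 mod 44521 = 38190.
x_1 = 38190^2 mod 44521 = 12661.
x_2 = 12661^2 mod 44521 = 25321.

25321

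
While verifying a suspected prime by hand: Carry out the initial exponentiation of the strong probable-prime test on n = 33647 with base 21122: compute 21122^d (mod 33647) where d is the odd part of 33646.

33646

n − 1 = 33646 = 2^1 · 16823, so s = 1 and d = 16823.
Repeated squaring mod 33647: 21122^1 ≡ 21122, 21122^2 ≡ 13311, 21122^4 ≡ 31266, 21122^8 ≡ 16465, 21122^16 ≡ 2346, 21122^32 ≡ 19255, 21122^64 ≡ 32379, 21122^128 ≡ 26415, 21122^256 ≡ 14386, 21122^512 ≡ 27946, 21122^1024 ≡ 32046, 21122^2048 ≡ 6029, 21122^4096 ≡ 10081, 21122^8192 ≡ 12621, 21122^16384 ≡ 4743.
16823 = 16384 + 256 + 128 + 32 + 16 + 4 + 2 + 1, so 21122^16823 ≡ 4743·14386·26415·19255·2346·31266·13311·21122 ≡ 33646 (mod 33647).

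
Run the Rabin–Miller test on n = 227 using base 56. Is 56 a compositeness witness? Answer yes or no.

n − 1 = 226 = 2^1 · 113, so s = 1 and d = 113.
x_0 = 56^113 mod 227 = 226.
x_0 = 226 ≡ −1, so 56 is not a witness.

no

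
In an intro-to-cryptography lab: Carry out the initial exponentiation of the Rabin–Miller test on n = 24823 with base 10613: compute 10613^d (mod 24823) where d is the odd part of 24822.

n − 1 = 24822 = 2^1 · 12411, so s = 1 and d = 12411.
Repeated squaring mod 24823: 10613^1 ≡ 10613, 10613^2 ≡ 13818, 10613^4 ≡ 23431, 10613^8 ≡ 1470, 10613^16 ≡ 1299, 10613^32 ≡ 24260, 10613^64 ≡ 19093, 10613^128 ≡ 16894, 10613^256 ≡ 17205, 10613^512 ≡ 22573, 10613^1024 ≡ 23431, 10613^2048 ≡ 1470, 10613^4096 ≡ 1299, 10613^8192 ≡ 24260.
12411 = 8192 + 4096 + 64 + 32 + 16 + 8 + 2 + 1, so 10613^12411 ≡ 24260·1299·19093·24260·1299·1470·13818·10613 ≡ 3480 (mod 24823).

3480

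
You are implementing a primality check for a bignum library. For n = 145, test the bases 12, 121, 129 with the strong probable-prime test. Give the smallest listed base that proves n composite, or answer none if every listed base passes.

121

n − 1 = 144 = 2^4 · 9, so s = 4 and d = 9.
Base 12: x_0 = 12^9 mod 145 = 12. x_0 is neither 1 nor 144, so continue squaring. x_1 = 12^2 mod 145 = 144. x_1 ≡ −1, so 12 is not a witness.
Base 121: x_0 = 121^9 mod 145 = 91. x_0 is neither 1 nor 144, so continue squaring. x_1 = 91^2 mod 145 = 16. x_2 = 16^2 mod 145 = 111. x_3 = 111^2 mod 145 = 141. Reached i = s−1 = 3 without hitting −1: 121 is a Miller–Rabin witness and 145 is composite.
Base 129: x_0 = 129^9 mod 145 = 34. x_0 is neither 1 nor 144, so continue squaring. x_1 = 34^2 mod 145 = 141. x_2 = 141^2 mod 145 = 16. x_3 = 16^2 mod 145 = 111. Reached i = s−1 = 3 without hitting −1: 129 is a Miller–Rabin witness and 145 is composite.
The smallest witness among the given bases is 121.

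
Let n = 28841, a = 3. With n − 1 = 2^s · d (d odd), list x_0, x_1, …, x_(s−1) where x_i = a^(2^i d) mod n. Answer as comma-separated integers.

5528, 16165, 7765

n − 1 = 28840 = 2^3 · 3605, so s = 3 and d = 3605.
x_0 = 3^3605 mod 28841 = 5528.
x_1 = 5528^2 mod 28841 = 16165.
x_2 = 16165^2 mod 28841 = 7765.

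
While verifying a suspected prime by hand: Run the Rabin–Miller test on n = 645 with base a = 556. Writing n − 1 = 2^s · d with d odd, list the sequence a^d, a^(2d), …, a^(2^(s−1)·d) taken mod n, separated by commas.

n − 1 = 644 = 2^2 · 161, so s = 2 and d = 161.
x_0 = 556^161 mod 645 = 466.
x_1 = 466^2 mod 645 = 436.

466, 436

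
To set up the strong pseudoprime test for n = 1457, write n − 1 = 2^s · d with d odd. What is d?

91

Halving: 1456 → 728 → 364 → 182 → 91; 91 is odd.
So 1456 = 2^4 · 91.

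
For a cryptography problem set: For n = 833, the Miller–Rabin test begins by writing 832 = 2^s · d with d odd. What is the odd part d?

13

Halving: 832 → 416 → 208 → 104 → 52 → 26 → 13; 13 is odd.
So 832 = 2^6 · 13.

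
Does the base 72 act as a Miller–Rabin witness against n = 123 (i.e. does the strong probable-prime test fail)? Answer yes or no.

yes

n − 1 = 122 = 2^1 · 61, so s = 1 and d = 61.
Repeated squaring mod 123: 72^1 ≡ 72, 72^2 ≡ 18, 72^4 ≡ 78, 72^8 ≡ 57, 72^16 ≡ 51, 72^32 ≡ 18.
61 = 32 + 16 + 8 + 4 + 1, so 72^61 ≡ 18·51·57·78·72 ≡ 72 (mod 123).
x_0 = 72^61 mod 123 = 72.
x_0 ∉ {1, 122} and s = 1, so 72 is a Miller–Rabin witness and 123 is composite.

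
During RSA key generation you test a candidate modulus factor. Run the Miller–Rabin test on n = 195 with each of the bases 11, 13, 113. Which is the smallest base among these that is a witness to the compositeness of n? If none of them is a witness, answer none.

11

n − 1 = 194 = 2^1 · 97, so s = 1 and d = 97.
Base 11: x_0 = 11^97 mod 195 = 11. x_0 ∉ {1, 194} and s = 1, so 11 is a Miller–Rabin witness and 195 is composite.
Base 13: x_0 = 13^97 mod 195 = 13. x_0 ∉ {1, 194} and s = 1, so 13 is a Miller–Rabin witness and 195 is composite.
Base 113: x_0 = 113^97 mod 195 = 113. x_0 ∉ {1, 194} and s = 1, so 113 is a Miller–Rabin witness and 195 is composite.
The smallest witness among the given bases is 11.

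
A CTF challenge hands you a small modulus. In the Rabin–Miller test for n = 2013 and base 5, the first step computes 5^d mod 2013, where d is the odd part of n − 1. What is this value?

n − 1 = 2012 = 2^2 · 503, so s = 2 and d = 503.
Repeated squaring mod 2013: 5^1 ≡ 5, 5^2 ≡ 25, 5^4 ≡ 625, 5^8 ≡ 103, 5^16 ≡ 544, 5^32 ≡ 25, 5^64 ≡ 625, 5^128 ≡ 103, 5^256 ≡ 544.
503 = 256 + 128 + 64 + 32 + 16 + 4 + 2 + 1, so 5^503 ≡ 544·103·625·25·544·625·25·5 ≡ 1544 (mod 2013).

1544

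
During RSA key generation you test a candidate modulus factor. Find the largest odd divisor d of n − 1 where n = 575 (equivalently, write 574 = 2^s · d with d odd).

287

Halving: 574 → 287; 287 is odd.
So 574 = 2^1 · 287.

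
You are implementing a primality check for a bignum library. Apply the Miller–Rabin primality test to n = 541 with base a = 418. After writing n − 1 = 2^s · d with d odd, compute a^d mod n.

540

n − 1 = 540 = 2^2 · 135, so s = 2 and d = 135.
418^135 mod 541 = 540.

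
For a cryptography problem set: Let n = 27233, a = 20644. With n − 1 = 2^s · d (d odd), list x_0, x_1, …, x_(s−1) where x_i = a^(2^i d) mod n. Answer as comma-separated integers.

n − 1 = 27232 = 2^5 · 851, so s = 5 and d = 851.
x_0 = 20644^851 mod 27233 = 4472.
x_1 = 4472^2 mod 27233 = 9762.
x_2 = 9762^2 mod 27233 = 8377.
x_3 = 8377^2 mod 27233 = 21921.
x_4 = 21921^2 mod 27233 = 3956.

4472, 9762, 8377, 21921, 3956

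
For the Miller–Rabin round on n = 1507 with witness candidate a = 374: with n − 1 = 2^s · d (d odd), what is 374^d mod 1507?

374

n − 1 = 1506 = 2^1 · 753, so s = 1 and d = 753.
374^753 mod 1507 = 374.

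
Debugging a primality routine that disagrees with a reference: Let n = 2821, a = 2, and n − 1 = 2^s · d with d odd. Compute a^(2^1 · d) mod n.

1520

n − 1 = 2820 = 2^2 · 705, so s = 2 and d = 705.
x_0 = 2^705 mod 2821 = 2605.
x_1 = 2605^2 mod 2821 = 1520.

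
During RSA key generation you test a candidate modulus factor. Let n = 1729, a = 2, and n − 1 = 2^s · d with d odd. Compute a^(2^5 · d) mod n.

n − 1 = 1728 = 2^6 · 27, so s = 6 and d = 27.
x_0 = 2^27 mod 1729 = 645.
x_1 = 645^2 mod 1729 = 1065.
x_2 = 1065^2 mod 1729 = 1.
x_3 = 1^2 mod 1729 = 1.
x_4 = 1^2 mod 1729 = 1.
x_5 = 1^2 mod 1729 = 1.

1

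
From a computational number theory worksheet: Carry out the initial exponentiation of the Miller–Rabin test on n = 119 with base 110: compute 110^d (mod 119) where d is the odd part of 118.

n − 1 = 118 = 2^1 · 59, so s = 1 and d = 59.
110^59 mod 119 = 87.

87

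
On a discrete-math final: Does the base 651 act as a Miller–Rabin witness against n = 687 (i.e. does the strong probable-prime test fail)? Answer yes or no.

n − 1 = 686 = 2^1 · 343, so s = 1 and d = 343.
Repeated squaring mod 687: 651^1 ≡ 651, 651^2 ≡ 609, 651^4 ≡ 588, 651^8 ≡ 183, 651^16 ≡ 513, 651^32 ≡ 48, 651^64 ≡ 243, 651^128 ≡ 654, 651^256 ≡ 402.
343 = 256 + 64 + 16 + 4 + 2 + 1, so 651^343 ≡ 402·243·513·588·609·651 ≡ 651 (mod 687).
x_0 = 651^343 mod 687 = 651.
x_0 ∉ {1, 686} and s = 1, so 651 is a Miller–Rabin witness and 687 is composite.

yes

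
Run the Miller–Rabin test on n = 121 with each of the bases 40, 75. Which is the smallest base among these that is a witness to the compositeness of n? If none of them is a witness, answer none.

75

n − 1 = 120 = 2^3 · 15, so s = 3 and d = 15.
Base 40: x_0 = 40^15 mod 121 = 120. x_0 = 120 ≡ −1, so 40 is not a witness.
Base 75: x_0 = 75^15 mod 121 = 111. x_0 is neither 1 nor 120, so continue squaring. x_1 = 111^2 mod 121 = 100. x_2 = 100^2 mod 121 = 78. Reached i = s−1 = 2 without hitting −1: 75 is a Miller–Rabin witness and 121 is composite.
The smallest witness among the given bases is 75.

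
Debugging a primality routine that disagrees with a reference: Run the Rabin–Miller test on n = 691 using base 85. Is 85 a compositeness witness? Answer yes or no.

no

n − 1 = 690 = 2^1 · 345, so s = 1 and d = 345.
Repeated squaring mod 691: 85^1 ≡ 85, 85^2 ≡ 315, 85^4 ≡ 412, 85^8 ≡ 449, 85^16 ≡ 520, 85^32 ≡ 219, 85^64 ≡ 282, 85^128 ≡ 59, 85^256 ≡ 26.
345 = 256 + 64 + 16 + 8 + 1, so 85^345 ≡ 26·282·520·449·85 ≡ 690 (mod 691).
x_0 = 85^345 mod 691 = 690.
x_0 = 690 ≡ −1, so 85 is not a witness.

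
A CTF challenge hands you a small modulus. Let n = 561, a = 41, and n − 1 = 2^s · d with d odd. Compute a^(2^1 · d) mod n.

298

n − 1 = 560 = 2^4 · 35, so s = 4 and d = 35.
By repeated squaring, 41^35 ≡ 428 (mod 561).
x_0 = 428.
x_1 = 428^2 mod 561 = 298.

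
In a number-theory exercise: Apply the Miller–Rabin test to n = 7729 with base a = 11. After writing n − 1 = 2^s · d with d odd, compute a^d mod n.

5234

n − 1 = 7728 = 2^4 · 483, so s = 4 and d = 483.
Repeated squaring mod 7729: 11^1 ≡ 11, 11^2 ≡ 121, 11^4 ≡ 6912, 11^8 ≡ 2795, 11^16 ≡ 5735, 11^32 ≡ 3330, 11^64 ≡ 5514, 11^128 ≡ 6039, 11^256 ≡ 4099.
483 = 256 + 128 + 64 + 32 + 2 + 1, so 11^483 ≡ 4099·6039·5514·3330·121·11 ≡ 5234 (mod 7729).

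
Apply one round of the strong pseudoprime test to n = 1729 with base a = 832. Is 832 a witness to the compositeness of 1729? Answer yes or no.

yes

n − 1 = 1728 = 2^6 · 27, so s = 6 and d = 27.
Repeated squaring mod 1729: 832^1 ≡ 832, 832^2 ≡ 624, 832^4 ≡ 351, 832^8 ≡ 442, 832^16 ≡ 1716.
27 = 16 + 8 + 2 + 1, so 832^27 ≡ 1716·442·624·832 ≡ 1196 (mod 1729).
x_0 = 832^27 mod 1729 = 1196.
x_0 is neither 1 nor 1728, so continue squaring.
x_1 = 1196^2 mod 1729 = 533.
x_2 = 533^2 mod 1729 = 533.
x_3 = 533^2 mod 1729 = 533.
x_4 = 533^2 mod 1729 = 533.
x_5 = 533^2 mod 1729 = 533.
Reached i = s−1 = 5 without hitting −1: 832 is a Miller–Rabin witness and 1729 is composite.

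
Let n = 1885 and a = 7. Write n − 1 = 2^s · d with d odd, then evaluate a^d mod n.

1383

n − 1 = 1884 = 2^2 · 471, so s = 2 and d = 471.
Repeated squaring mod 1885: 7^1 ≡ 7, 7^2 ≡ 49, 7^4 ≡ 516, 7^8 ≡ 471, 7^16 ≡ 1296, 7^32 ≡ 81, 7^64 ≡ 906, 7^128 ≡ 861, 7^256 ≡ 516.
471 = 256 + 128 + 64 + 16 + 4 + 2 + 1, so 7^471 ≡ 516·861·906·1296·516·49·7 ≡ 1383 (mod 1885).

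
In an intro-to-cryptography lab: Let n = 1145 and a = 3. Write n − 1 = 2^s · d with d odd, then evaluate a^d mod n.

387

n − 1 = 1144 = 2^3 · 143, so s = 3 and d = 143.
Repeated squaring mod 1145: 3^1 ≡ 3, 3^2 ≡ 9, 3^4 ≡ 81, 3^8 ≡ 836, 3^16 ≡ 446, 3^32 ≡ 831, 3^64 ≡ 126, 3^128 ≡ 991.
143 = 128 + 8 + 4 + 2 + 1, so 3^143 ≡ 991·836·81·9·3 ≡ 387 (mod 1145).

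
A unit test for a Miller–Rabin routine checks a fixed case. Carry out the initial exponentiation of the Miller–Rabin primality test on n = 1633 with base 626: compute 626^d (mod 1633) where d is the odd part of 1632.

n − 1 = 1632 = 2^5 · 51, so s = 5 and d = 51.
626^51 mod 1633 = 178.

178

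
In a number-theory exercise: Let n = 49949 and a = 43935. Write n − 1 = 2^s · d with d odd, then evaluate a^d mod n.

n − 1 = 49948 = 2^2 · 12487, so s = 2 and d = 12487.
43935^12487 mod 49949 = 4011.

4011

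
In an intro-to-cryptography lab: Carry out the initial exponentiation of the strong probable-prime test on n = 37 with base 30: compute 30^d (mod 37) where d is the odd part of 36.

n − 1 = 36 = 2^2 · 9, so s = 2 and d = 9.
30^9 mod 37 = 36.

36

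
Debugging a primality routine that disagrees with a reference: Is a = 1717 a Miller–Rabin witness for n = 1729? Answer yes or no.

n − 1 = 1728 = 2^6 · 27, so s = 6 and d = 27.
Repeated squaring mod 1729: 1717^1 ≡ 1717, 1717^2 ≡ 144, 1717^4 ≡ 1717, 1717^8 ≡ 144, 1717^16 ≡ 1717.
27 = 16 + 8 + 2 + 1, so 1717^27 ≡ 1717·144·144·1717 ≡ 1 (mod 1729).
x_0 = 1717^27 mod 1729 = 1.
x_0 = 1, so 1717 is not a witness.

no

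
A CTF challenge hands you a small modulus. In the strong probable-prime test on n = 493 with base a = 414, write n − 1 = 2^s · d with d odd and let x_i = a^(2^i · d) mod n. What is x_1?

212

n − 1 = 492 = 2^2 · 123, so s = 2 and d = 123.
x_0 = 414^123 mod 493 = 90.
x_1 = 90^2 mod 493 = 212.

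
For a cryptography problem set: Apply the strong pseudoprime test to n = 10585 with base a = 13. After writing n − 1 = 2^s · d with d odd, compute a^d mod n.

6872

n − 1 = 10584 = 2^3 · 1323, so s = 3 and d = 1323.
13^1323 mod 10585 = 6872.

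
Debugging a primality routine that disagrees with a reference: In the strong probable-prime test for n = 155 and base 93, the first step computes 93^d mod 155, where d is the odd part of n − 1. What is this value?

93

n − 1 = 154 = 2^1 · 77, so s = 1 and d = 77.
Repeated squaring mod 155: 93^1 ≡ 93, 93^2 ≡ 124, 93^4 ≡ 31, 93^8 ≡ 31, 93^16 ≡ 31, 93^32 ≡ 31, 93^64 ≡ 31.
77 = 64 + 8 + 4 + 1, so 93^77 ≡ 31·31·31·93 ≡ 93 (mod 155).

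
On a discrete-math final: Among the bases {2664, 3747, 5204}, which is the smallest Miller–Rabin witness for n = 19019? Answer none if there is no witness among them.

2664

n − 1 = 19018 = 2^1 · 9509, so s = 1 and d = 9509.
Base 2664: x_0 = 2664^9509 mod 19019 = 1689. x_0 ∉ {1, 19018} and s = 1, so 2664 is a Miller–Rabin witness and 19019 is composite.
Base 3747: x_0 = 3747^9509 mod 19019 = 74. x_0 ∉ {1, 19018} and s = 1, so 3747 is a Miller–Rabin witness and 19019 is composite.
Base 5204: x_0 = 5204^9509 mod 19019 = 14180. x_0 ∉ {1, 19018} and s = 1, so 5204 is a Miller–Rabin witness and 19019 is composite.
The smallest witness among the given bases is 2664.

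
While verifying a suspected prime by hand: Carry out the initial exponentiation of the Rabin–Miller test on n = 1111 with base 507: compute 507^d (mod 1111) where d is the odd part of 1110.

n − 1 = 1110 = 2^1 · 555, so s = 1 and d = 555.
Repeated squaring mod 1111: 507^1 ≡ 507, 507^2 ≡ 408, 507^4 ≡ 925, 507^8 ≡ 155, 507^16 ≡ 694, 507^32 ≡ 573, 507^64 ≡ 584, 507^128 ≡ 1090, 507^256 ≡ 441, 507^512 ≡ 56.
555 = 512 + 32 + 8 + 2 + 1, so 507^555 ≡ 56·573·155·408·507 ≡ 1079 (mod 1111).

1079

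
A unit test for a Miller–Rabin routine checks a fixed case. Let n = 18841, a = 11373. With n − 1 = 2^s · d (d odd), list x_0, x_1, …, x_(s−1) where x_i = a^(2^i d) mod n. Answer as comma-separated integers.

n − 1 = 18840 = 2^3 · 2355, so s = 3 and d = 2355.
x_0 = 11373^2355 mod 18841 = 13582.
x_1 = 13582^2 mod 18841 = 17334.
x_2 = 17334^2 mod 18841 = 10129.

13582, 17334, 10129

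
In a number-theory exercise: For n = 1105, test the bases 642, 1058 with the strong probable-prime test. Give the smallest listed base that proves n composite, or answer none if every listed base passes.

n − 1 = 1104 = 2^4 · 69, so s = 4 and d = 69.
Base 642: x_0 = 642^69 mod 1105 = 642. x_0 is neither 1 nor 1104, so continue squaring. x_1 = 642^2 mod 1105 = 1104. x_1 ≡ −1, so 642 is not a witness.
Base 1058: x_0 = 1058^69 mod 1105 = 1058. x_0 is neither 1 nor 1104, so continue squaring. x_1 = 1058^2 mod 1105 = 1104. x_1 ≡ −1, so 1058 is not a witness.
No listed base is a witness for 1105.

none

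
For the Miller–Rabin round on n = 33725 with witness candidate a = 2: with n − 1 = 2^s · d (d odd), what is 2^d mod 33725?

n − 1 = 33724 = 2^2 · 8431, so s = 2 and d = 8431.
Repeated squaring mod 33725: 2^1 ≡ 2, 2^2 ≡ 4, 2^4 ≡ 16, 2^8 ≡ 256, 2^16 ≡ 31811, 2^32 ≡ 21096, 2^64 ≡ 6116, 2^128 ≡ 4431, 2^256 ≡ 5811, 2^512 ≡ 8996, 2^1024 ≡ 21741, 2^2048 ≡ 15206, 2^4096 ≡ 3836, 2^8192 ≡ 10796.
8431 = 8192 + 128 + 64 + 32 + 8 + 4 + 2 + 1, so 2^8431 ≡ 10796·4431·6116·21096·256·16·4·2 ≡ 8773 (mod 33725).

8773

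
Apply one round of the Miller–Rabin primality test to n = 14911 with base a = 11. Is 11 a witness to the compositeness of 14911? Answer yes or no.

n − 1 = 14910 = 2^1 · 7455, so s = 1 and d = 7455.
Repeated squaring mod 14911: 11^1 ≡ 11, 11^2 ≡ 121, 11^4 ≡ 14641, 11^8 ≡ 13256, 11^16 ≡ 10312, 11^32 ≡ 7003, 11^64 ≡ 14641, 11^128 ≡ 13256, 11^256 ≡ 10312, 11^512 ≡ 7003, 11^1024 ≡ 14641, 11^2048 ≡ 13256, 11^4096 ≡ 10312.
7455 = 4096 + 2048 + 1024 + 256 + 16 + 8 + 4 + 2 + 1, so 11^7455 ≡ 10312·13256·14641·10312·10312·13256·14641·121·11 ≡ 2293 (mod 14911).
x_0 = 11^7455 mod 14911 = 2293.
x_0 ∉ {1, 14910} and s = 1, so 11 is a Miller–Rabin witness and 14911 is composite.

yes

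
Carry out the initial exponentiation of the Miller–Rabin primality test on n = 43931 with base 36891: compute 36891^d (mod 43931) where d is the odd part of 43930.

9297

n − 1 = 43930 = 2^1 · 21965, so s = 1 and d = 21965.
By repeated squaring, 36891^21965 ≡ 9297 (mod 43931).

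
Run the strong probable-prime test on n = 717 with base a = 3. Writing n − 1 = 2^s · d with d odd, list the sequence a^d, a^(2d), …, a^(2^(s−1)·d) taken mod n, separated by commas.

n − 1 = 716 = 2^2 · 179, so s = 2 and d = 179.
x_0 = 3^179 mod 717 = 372.
x_1 = 372^2 mod 717 = 3.

372, 3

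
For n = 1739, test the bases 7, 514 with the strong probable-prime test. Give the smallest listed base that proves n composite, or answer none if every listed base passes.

7

n − 1 = 1738 = 2^1 · 869, so s = 1 and d = 869.
Base 7: x_0 = 7^869 mod 1739 = 1452. x_0 ∉ {1, 1738} and s = 1, so 7 is a Miller–Rabin witness and 1739 is composite.
Base 514: x_0 = 514^869 mod 1739 = 1122. x_0 ∉ {1, 1738} and s = 1, so 514 is a Miller–Rabin witness and 1739 is composite.
The smallest witness among the given bases is 7.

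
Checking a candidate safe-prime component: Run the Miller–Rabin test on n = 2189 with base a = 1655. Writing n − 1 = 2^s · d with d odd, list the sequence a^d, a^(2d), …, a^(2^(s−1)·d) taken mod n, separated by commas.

n − 1 = 2188 = 2^2 · 547, so s = 2 and d = 547.
x_0 = 1655^547 mod 2189 = 2104.
x_1 = 2104^2 mod 2189 = 658.

2104, 658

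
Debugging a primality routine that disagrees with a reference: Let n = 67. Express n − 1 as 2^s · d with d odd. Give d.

33

Halving: 66 → 33; 33 is odd.
So 66 = 2^1 · 33.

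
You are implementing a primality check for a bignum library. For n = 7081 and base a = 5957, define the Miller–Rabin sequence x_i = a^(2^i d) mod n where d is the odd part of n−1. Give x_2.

6854

n − 1 = 7080 = 2^3 · 885, so s = 3 and d = 885.
x_0 = 5957^885 mod 7081 = 554.
x_1 = 554^2 mod 7081 = 2433.
x_2 = 2433^2 mod 7081 = 6854.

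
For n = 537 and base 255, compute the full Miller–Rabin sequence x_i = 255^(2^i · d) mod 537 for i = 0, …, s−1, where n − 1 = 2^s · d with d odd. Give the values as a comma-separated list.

453, 75, 255

n − 1 = 536 = 2^3 · 67, so s = 3 and d = 67.
x_0 = 255^67 mod 537 = 453.
x_1 = 453^2 mod 537 = 75.
x_2 = 75^2 mod 537 = 255.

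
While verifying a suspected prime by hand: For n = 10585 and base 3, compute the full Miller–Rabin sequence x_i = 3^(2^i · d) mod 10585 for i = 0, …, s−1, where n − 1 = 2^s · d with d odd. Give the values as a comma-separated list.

8422, 10584, 1

n − 1 = 10584 = 2^3 · 1323, so s = 3 and d = 1323.
x_0 = 3^1323 mod 10585 = 8422.
x_1 = 8422^2 mod 10585 = 10584.
x_2 = 10584^2 mod 10585 = 1.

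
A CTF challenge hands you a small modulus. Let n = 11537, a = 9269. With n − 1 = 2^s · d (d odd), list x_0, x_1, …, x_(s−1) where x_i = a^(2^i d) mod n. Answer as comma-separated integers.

n − 1 = 11536 = 2^4 · 721, so s = 4 and d = 721.
x_0 = 9269^721 mod 11537 = 3622.
x_1 = 3622^2 mod 11537 = 1315.
x_2 = 1315^2 mod 11537 = 10212.
x_3 = 10212^2 mod 11537 = 2001.

3622, 1315, 10212, 2001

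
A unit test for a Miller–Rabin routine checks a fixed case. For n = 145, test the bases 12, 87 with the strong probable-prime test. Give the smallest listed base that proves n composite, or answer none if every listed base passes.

n − 1 = 144 = 2^4 · 9, so s = 4 and d = 9.
Base 12: x_0 = 12^9 mod 145 = 12. x_0 is neither 1 nor 144, so continue squaring. x_1 = 12^2 mod 145 = 144. x_1 ≡ −1, so 12 is not a witness.
Base 87: x_0 = 87^9 mod 145 = 87. x_0 is neither 1 nor 144, so continue squaring. x_1 = 87^2 mod 145 = 29. x_2 = 29^2 mod 145 = 116. x_3 = 116^2 mod 145 = 116. Reached i = s−1 = 3 without hitting −1: 87 is a Miller–Rabin witness and 145 is composite.
The smallest witness among the given bases is 87.

87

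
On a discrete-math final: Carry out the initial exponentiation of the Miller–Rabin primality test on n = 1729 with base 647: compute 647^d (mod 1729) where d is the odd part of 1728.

818

n − 1 = 1728 = 2^6 · 27, so s = 6 and d = 27.
647^27 mod 1729 = 818.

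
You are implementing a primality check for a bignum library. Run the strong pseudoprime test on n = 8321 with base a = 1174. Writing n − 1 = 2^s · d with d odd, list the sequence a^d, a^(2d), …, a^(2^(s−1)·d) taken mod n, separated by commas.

n − 1 = 8320 = 2^7 · 65, so s = 7 and d = 65.
x_0 = 1174^65 mod 8321 = 6595.
x_1 = 6595^2 mod 8321 = 158.
x_2 = 158^2 mod 8321 = 1.
x_3 = 1^2 mod 8321 = 1.
x_4 = 1^2 mod 8321 = 1.
x_5 = 1^2 mod 8321 = 1.
x_6 = 1^2 mod 8321 = 1.

6595, 158, 1, 1, 1, 1, 1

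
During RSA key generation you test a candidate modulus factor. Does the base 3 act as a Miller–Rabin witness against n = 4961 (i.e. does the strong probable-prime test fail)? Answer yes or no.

n − 1 = 4960 = 2^5 · 155, so s = 5 and d = 155.
x_0 = 3^155 mod 4961 = 3389.
x_0 is neither 1 nor 4960, so continue squaring.
x_1 = 3389^2 mod 4961 = 606.
x_2 = 606^2 mod 4961 = 122.
x_3 = 122^2 mod 4961 = 1.
x_3 = 1 but x_2 ≠ ±1, a nontrivial square root of 1 — 3 is a witness and 4961 is composite.

yes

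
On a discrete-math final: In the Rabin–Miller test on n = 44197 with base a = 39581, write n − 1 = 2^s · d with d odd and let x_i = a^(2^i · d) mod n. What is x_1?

15328

n − 1 = 44196 = 2^2 · 11049, so s = 2 and d = 11049.
Repeated squaring mod 44197: 39581^1 ≡ 39581, 39581^2 ≡ 4502, 39581^4 ≡ 25778, 39581^8 ≡ 3389, 39581^16 ≡ 38298, 39581^32 ≡ 15162, 39581^64 ≡ 17647, 39581^128 ≡ 4547, 39581^256 ≡ 35210, 39581^512 ≡ 18250, 39581^1024 ≡ 38105, 39581^2048 ≡ 31181, 39581^4096 ≡ 9155, 39581^8192 ≡ 16513.
11049 = 8192 + 2048 + 512 + 256 + 32 + 8 + 1, so 39581^11049 ≡ 16513·31181·18250·35210·15162·3389·39581 ≡ 11571 (mod 44197).
x_0 = 11571.
x_1 = 11571^2 mod 44197 = 15328.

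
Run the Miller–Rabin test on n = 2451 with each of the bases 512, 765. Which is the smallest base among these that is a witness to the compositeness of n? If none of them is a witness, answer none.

n − 1 = 2450 = 2^1 · 1225, so s = 1 and d = 1225.
Base 512: x_0 = 512^1225 mod 2451 = 2450. x_0 = 2450 ≡ −1, so 512 is not a witness.
Base 765: x_0 = 765^1225 mod 2451 = 480. x_0 ∉ {1, 2450} and s = 1, so 765 is a Miller–Rabin witness and 2451 is composite.
The smallest witness among the given bases is 765.

765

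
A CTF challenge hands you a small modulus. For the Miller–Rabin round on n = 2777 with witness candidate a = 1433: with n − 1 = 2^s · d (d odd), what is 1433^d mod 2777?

190

n − 1 = 2776 = 2^3 · 347, so s = 3 and d = 347.
1433^347 mod 2777 = 190.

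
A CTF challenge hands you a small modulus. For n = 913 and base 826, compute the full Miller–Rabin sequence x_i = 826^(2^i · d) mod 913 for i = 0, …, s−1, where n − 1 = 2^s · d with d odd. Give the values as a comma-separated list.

89, 617, 881, 111

n − 1 = 912 = 2^4 · 57, so s = 4 and d = 57.
x_0 = 826^57 mod 913 = 89.
x_1 = 89^2 mod 913 = 617.
x_2 = 617^2 mod 913 = 881.
x_3 = 881^2 mod 913 = 111.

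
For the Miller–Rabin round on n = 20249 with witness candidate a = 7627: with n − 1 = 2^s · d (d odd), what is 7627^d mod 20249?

12948

n − 1 = 20248 = 2^3 · 2531, so s = 3 and d = 2531.
7627^2531 mod 20249 = 12948.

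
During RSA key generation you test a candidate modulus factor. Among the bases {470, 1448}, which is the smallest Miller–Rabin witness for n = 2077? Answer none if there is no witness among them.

1448

n − 1 = 2076 = 2^2 · 519, so s = 2 and d = 519.
Base 470: x_0 = 470^519 mod 2077 = 1. x_0 = 1, so 470 is not a witness.
Base 1448: x_0 = 1448^519 mod 2077 = 27. x_0 is neither 1 nor 2076, so continue squaring. x_1 = 27^2 mod 2077 = 729. Reached i = s−1 = 1 without hitting −1: 1448 is a Miller–Rabin witness and 2077 is composite.
The smallest witness among the given bases is 1448.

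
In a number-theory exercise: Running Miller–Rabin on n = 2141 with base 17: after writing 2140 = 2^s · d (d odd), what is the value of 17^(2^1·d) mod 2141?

1

n − 1 = 2140 = 2^2 · 535, so s = 2 and d = 535.
Repeated squaring mod 2141: 17^1 ≡ 17, 17^2 ≡ 289, 17^4 ≡ 22, 17^8 ≡ 484, 17^16 ≡ 887, 17^32 ≡ 1022, 17^64 ≡ 1817, 17^128 ≡ 67, 17^256 ≡ 207, 17^512 ≡ 29.
535 = 512 + 16 + 4 + 2 + 1, so 17^535 ≡ 29·887·22·289·17 ≡ 1 (mod 2141).
x_0 = 1.
x_1 = 1^2 mod 2141 = 1.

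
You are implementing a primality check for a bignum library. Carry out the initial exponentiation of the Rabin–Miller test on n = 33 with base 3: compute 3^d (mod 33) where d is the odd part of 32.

3

n − 1 = 32 = 2^5 · 1, so s = 5 and d = 1.
3^1 mod 33 = 3.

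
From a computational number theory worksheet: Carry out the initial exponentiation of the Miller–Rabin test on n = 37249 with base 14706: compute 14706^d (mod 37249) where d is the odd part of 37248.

n − 1 = 37248 = 2^7 · 291, so s = 7 and d = 291.
Repeated squaring mod 37249: 14706^1 ≡ 14706, 14706^2 ≡ 35991, 14706^4 ≡ 18106, 14706^8 ≡ 36036, 14706^16 ≡ 18658, 14706^32 ≡ 29059, 14706^64 ≡ 27900, 14706^128 ≡ 17647, 14706^256 ≡ 14969.
291 = 256 + 32 + 2 + 1, so 14706^291 ≡ 14969·29059·35991·14706 ≡ 4379 (mod 37249).

4379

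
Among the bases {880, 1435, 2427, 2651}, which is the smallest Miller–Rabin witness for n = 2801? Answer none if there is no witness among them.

n − 1 = 2800 = 2^4 · 175, so s = 4 and d = 175.
Base 880: x_0 = 880^175 mod 2801 = 2777. x_0 is neither 1 nor 2800, so continue squaring. x_1 = 2777^2 mod 2801 = 576. x_2 = 576^2 mod 2801 = 1258. x_3 = 1258^2 mod 2801 = 2800. x_3 ≡ −1, so 880 is not a witness.
Base 1435: x_0 = 1435^175 mod 2801 = 2777. x_0 is neither 1 nor 2800, so continue squaring. x_1 = 2777^2 mod 2801 = 576. x_2 = 576^2 mod 2801 = 1258. x_3 = 1258^2 mod 2801 = 2800. x_3 ≡ −1, so 1435 is not a witness.
Base 2427: x_0 = 2427^175 mod 2801 = 619. x_0 is neither 1 nor 2800, so continue squaring. x_1 = 619^2 mod 2801 = 2225. x_2 = 2225^2 mod 2801 = 1258. x_3 = 1258^2 mod 2801 = 2800. x_3 ≡ −1, so 2427 is not a witness.
Base 2651: x_0 = 2651^175 mod 2801 = 2620. x_0 is neither 1 nor 2800, so continue squaring. x_1 = 2620^2 mod 2801 = 1950. x_2 = 1950^2 mod 2801 = 1543. x_3 = 1543^2 mod 2801 = 2800. x_3 ≡ −1, so 2651 is not a witness.
No listed base is a witness for 2801.

none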